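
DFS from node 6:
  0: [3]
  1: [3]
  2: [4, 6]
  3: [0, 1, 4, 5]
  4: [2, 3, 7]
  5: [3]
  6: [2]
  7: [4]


Visit 6, push [2]
Visit 2, push [4]
Visit 4, push [7, 3]
Visit 3, push [5, 1, 0]
Visit 0, push []
Visit 1, push []
Visit 5, push []
Visit 7, push []

DFS order: [6, 2, 4, 3, 0, 1, 5, 7]


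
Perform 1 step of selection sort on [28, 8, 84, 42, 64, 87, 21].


Initial: [28, 8, 84, 42, 64, 87, 21]
Step 1: min=8 at 1
  Swap: [8, 28, 84, 42, 64, 87, 21]

After 1 step: [8, 28, 84, 42, 64, 87, 21]


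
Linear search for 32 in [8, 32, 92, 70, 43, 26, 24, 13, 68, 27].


i=0: 8!=32
i=1: 32==32 found!

Found at 1, 2 comps


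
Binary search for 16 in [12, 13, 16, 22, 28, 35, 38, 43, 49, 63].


Step 1: lo=0, hi=9, mid=4, val=28
Step 2: lo=0, hi=3, mid=1, val=13
Step 3: lo=2, hi=3, mid=2, val=16

Found at index 2


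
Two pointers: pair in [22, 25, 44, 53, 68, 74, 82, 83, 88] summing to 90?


lo=0(22)+hi=8(88)=110
lo=0(22)+hi=7(83)=105
lo=0(22)+hi=6(82)=104
lo=0(22)+hi=5(74)=96
lo=0(22)+hi=4(68)=90

Yes: 22+68=90


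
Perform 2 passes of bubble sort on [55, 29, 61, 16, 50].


Initial: [55, 29, 61, 16, 50]
Pass 1: [29, 55, 16, 50, 61] (3 swaps)
Pass 2: [29, 16, 50, 55, 61] (2 swaps)

After 2 passes: [29, 16, 50, 55, 61]


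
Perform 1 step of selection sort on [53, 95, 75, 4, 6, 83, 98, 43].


Initial: [53, 95, 75, 4, 6, 83, 98, 43]
Step 1: min=4 at 3
  Swap: [4, 95, 75, 53, 6, 83, 98, 43]

After 1 step: [4, 95, 75, 53, 6, 83, 98, 43]


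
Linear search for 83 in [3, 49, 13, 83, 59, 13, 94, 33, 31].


i=0: 3!=83
i=1: 49!=83
i=2: 13!=83
i=3: 83==83 found!

Found at 3, 4 comps


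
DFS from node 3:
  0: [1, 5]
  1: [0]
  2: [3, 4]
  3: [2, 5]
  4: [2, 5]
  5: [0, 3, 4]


Visit 3, push [5, 2]
Visit 2, push [4]
Visit 4, push [5]
Visit 5, push [0]
Visit 0, push [1]
Visit 1, push []

DFS order: [3, 2, 4, 5, 0, 1]


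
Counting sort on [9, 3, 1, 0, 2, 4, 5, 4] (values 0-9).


Input: [9, 3, 1, 0, 2, 4, 5, 4]
Counts: [1, 1, 1, 1, 2, 1, 0, 0, 0, 1]

Sorted: [0, 1, 2, 3, 4, 4, 5, 9]


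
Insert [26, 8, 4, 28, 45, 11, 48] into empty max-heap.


Insert 26: [26]
Insert 8: [26, 8]
Insert 4: [26, 8, 4]
Insert 28: [28, 26, 4, 8]
Insert 45: [45, 28, 4, 8, 26]
Insert 11: [45, 28, 11, 8, 26, 4]
Insert 48: [48, 28, 45, 8, 26, 4, 11]

Final heap: [48, 28, 45, 8, 26, 4, 11]


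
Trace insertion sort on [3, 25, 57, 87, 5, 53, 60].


Initial: [3, 25, 57, 87, 5, 53, 60]
Insert 25: [3, 25, 57, 87, 5, 53, 60]
Insert 57: [3, 25, 57, 87, 5, 53, 60]
Insert 87: [3, 25, 57, 87, 5, 53, 60]
Insert 5: [3, 5, 25, 57, 87, 53, 60]
Insert 53: [3, 5, 25, 53, 57, 87, 60]
Insert 60: [3, 5, 25, 53, 57, 60, 87]

Sorted: [3, 5, 25, 53, 57, 60, 87]


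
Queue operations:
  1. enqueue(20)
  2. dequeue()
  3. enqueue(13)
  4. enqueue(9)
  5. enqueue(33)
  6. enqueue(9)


enqueue(20) -> [20]
dequeue()->20, []
enqueue(13) -> [13]
enqueue(9) -> [13, 9]
enqueue(33) -> [13, 9, 33]
enqueue(9) -> [13, 9, 33, 9]

Final queue: [13, 9, 33, 9]


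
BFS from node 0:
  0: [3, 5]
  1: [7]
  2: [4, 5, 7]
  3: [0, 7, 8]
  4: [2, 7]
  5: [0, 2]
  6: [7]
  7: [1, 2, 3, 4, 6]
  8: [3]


Visit 0, enqueue [3, 5]
Visit 3, enqueue [7, 8]
Visit 5, enqueue [2]
Visit 7, enqueue [1, 4, 6]
Visit 8, enqueue []
Visit 2, enqueue []
Visit 1, enqueue []
Visit 4, enqueue []
Visit 6, enqueue []

BFS order: [0, 3, 5, 7, 8, 2, 1, 4, 6]


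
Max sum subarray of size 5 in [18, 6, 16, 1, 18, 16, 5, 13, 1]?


[0:5]: 59
[1:6]: 57
[2:7]: 56
[3:8]: 53
[4:9]: 53

Max: 59 at [0:5]


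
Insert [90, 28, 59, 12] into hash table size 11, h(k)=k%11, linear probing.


Insert 90: h=2 -> slot 2
Insert 28: h=6 -> slot 6
Insert 59: h=4 -> slot 4
Insert 12: h=1 -> slot 1

Table: [None, 12, 90, None, 59, None, 28, None, None, None, None]


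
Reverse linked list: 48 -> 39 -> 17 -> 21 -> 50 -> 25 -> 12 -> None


Step 1: curr=48, set curr.next=prev(None) | reversed so far: 48
Step 2: curr=39, set curr.next=prev(48) | reversed so far: 39 -> 48
Step 3: curr=17, set curr.next=prev(39) | reversed so far: 17 -> 39 -> 48
Step 4: curr=21, set curr.next=prev(17) | reversed so far: 21 -> 17 -> 39 -> 48
Step 5: curr=50, set curr.next=prev(21) | reversed so far: 50 -> 21 -> 17 -> 39 -> 48
Step 6: curr=25, set curr.next=prev(50) | reversed so far: 25 -> 50 -> 21 -> 17 -> 39 -> 48
Step 7: curr=12, set curr.next=prev(25) | reversed so far: 12 -> 25 -> 50 -> 21 -> 17 -> 39 -> 48

12 -> 25 -> 50 -> 21 -> 17 -> 39 -> 48 -> None


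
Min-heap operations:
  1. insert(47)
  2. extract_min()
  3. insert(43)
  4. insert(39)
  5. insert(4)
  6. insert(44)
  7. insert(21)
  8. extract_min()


insert(47) -> [47]
extract_min()->47, []
insert(43) -> [43]
insert(39) -> [39, 43]
insert(4) -> [4, 43, 39]
insert(44) -> [4, 43, 39, 44]
insert(21) -> [4, 21, 39, 44, 43]
extract_min()->4, [21, 43, 39, 44]

Final heap: [21, 43, 39, 44]


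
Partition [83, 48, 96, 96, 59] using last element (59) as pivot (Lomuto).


Pivot: 59
  48 <= 59: swap -> [48, 83, 96, 96, 59]
Place pivot at 1: [48, 59, 96, 96, 83]

Partitioned: [48, 59, 96, 96, 83]


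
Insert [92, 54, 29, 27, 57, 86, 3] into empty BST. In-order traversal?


Insert 92: root
Insert 54: L from 92
Insert 29: L from 92 -> L from 54
Insert 27: L from 92 -> L from 54 -> L from 29
Insert 57: L from 92 -> R from 54
Insert 86: L from 92 -> R from 54 -> R from 57
Insert 3: L from 92 -> L from 54 -> L from 29 -> L from 27

In-order: [3, 27, 29, 54, 57, 86, 92]


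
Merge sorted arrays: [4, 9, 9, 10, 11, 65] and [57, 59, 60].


Take 4 from A
Take 9 from A
Take 9 from A
Take 10 from A
Take 11 from A
Take 57 from B
Take 59 from B
Take 60 from B

Merged: [4, 9, 9, 10, 11, 57, 59, 60, 65]


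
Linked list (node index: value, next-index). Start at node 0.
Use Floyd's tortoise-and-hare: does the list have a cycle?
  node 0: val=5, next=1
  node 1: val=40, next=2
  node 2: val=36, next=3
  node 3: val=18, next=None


Floyd's tortoise (slow, +1) and hare (fast, +2):
  init: slow=0, fast=0
  step 1: slow=1, fast=2
  step 2: fast 2->3->None, no cycle

Cycle: no


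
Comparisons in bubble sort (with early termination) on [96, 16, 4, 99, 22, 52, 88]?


Algorithm: bubble sort (with early termination)
Input: [96, 16, 4, 99, 22, 52, 88]
Sorted: [4, 16, 22, 52, 88, 96, 99]

15


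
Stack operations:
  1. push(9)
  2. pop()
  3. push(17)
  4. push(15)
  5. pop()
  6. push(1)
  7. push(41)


push(9) -> [9]
pop()->9, []
push(17) -> [17]
push(15) -> [17, 15]
pop()->15, [17]
push(1) -> [17, 1]
push(41) -> [17, 1, 41]

Final stack: [17, 1, 41]


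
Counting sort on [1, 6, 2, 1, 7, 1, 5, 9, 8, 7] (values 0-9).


Input: [1, 6, 2, 1, 7, 1, 5, 9, 8, 7]
Counts: [0, 3, 1, 0, 0, 1, 1, 2, 1, 1]

Sorted: [1, 1, 1, 2, 5, 6, 7, 7, 8, 9]


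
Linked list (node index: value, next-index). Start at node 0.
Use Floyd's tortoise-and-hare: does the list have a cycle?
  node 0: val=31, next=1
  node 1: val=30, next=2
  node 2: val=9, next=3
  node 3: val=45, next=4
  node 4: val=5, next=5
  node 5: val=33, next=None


Floyd's tortoise (slow, +1) and hare (fast, +2):
  init: slow=0, fast=0
  step 1: slow=1, fast=2
  step 2: slow=2, fast=4
  step 3: fast 4->5->None, no cycle

Cycle: no


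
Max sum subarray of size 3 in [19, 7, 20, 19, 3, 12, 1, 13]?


[0:3]: 46
[1:4]: 46
[2:5]: 42
[3:6]: 34
[4:7]: 16
[5:8]: 26

Max: 46 at [0:3]


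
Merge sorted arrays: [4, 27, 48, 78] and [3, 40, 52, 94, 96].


Take 3 from B
Take 4 from A
Take 27 from A
Take 40 from B
Take 48 from A
Take 52 from B
Take 78 from A

Merged: [3, 4, 27, 40, 48, 52, 78, 94, 96]


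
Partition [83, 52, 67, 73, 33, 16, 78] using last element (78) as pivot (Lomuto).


Pivot: 78
  52 <= 78: swap -> [52, 83, 67, 73, 33, 16, 78]
  67 <= 78: swap -> [52, 67, 83, 73, 33, 16, 78]
  73 <= 78: swap -> [52, 67, 73, 83, 33, 16, 78]
  33 <= 78: swap -> [52, 67, 73, 33, 83, 16, 78]
  16 <= 78: swap -> [52, 67, 73, 33, 16, 83, 78]
Place pivot at 5: [52, 67, 73, 33, 16, 78, 83]

Partitioned: [52, 67, 73, 33, 16, 78, 83]


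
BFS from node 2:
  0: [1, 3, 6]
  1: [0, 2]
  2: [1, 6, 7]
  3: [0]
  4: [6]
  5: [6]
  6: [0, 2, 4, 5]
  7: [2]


Visit 2, enqueue [1, 6, 7]
Visit 1, enqueue [0]
Visit 6, enqueue [4, 5]
Visit 7, enqueue []
Visit 0, enqueue [3]
Visit 4, enqueue []
Visit 5, enqueue []
Visit 3, enqueue []

BFS order: [2, 1, 6, 7, 0, 4, 5, 3]


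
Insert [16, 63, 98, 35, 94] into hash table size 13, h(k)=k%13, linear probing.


Insert 16: h=3 -> slot 3
Insert 63: h=11 -> slot 11
Insert 98: h=7 -> slot 7
Insert 35: h=9 -> slot 9
Insert 94: h=3, 1 probes -> slot 4

Table: [None, None, None, 16, 94, None, None, 98, None, 35, None, 63, None]


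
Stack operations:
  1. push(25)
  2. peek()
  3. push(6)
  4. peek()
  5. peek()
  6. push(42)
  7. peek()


push(25) -> [25]
peek()->25
push(6) -> [25, 6]
peek()->6
peek()->6
push(42) -> [25, 6, 42]
peek()->42

Final stack: [25, 6, 42]


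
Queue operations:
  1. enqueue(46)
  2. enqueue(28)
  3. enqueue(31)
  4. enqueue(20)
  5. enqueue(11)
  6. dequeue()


enqueue(46) -> [46]
enqueue(28) -> [46, 28]
enqueue(31) -> [46, 28, 31]
enqueue(20) -> [46, 28, 31, 20]
enqueue(11) -> [46, 28, 31, 20, 11]
dequeue()->46, [28, 31, 20, 11]

Final queue: [28, 31, 20, 11]


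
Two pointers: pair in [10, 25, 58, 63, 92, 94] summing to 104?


lo=0(10)+hi=5(94)=104

Yes: 10+94=104


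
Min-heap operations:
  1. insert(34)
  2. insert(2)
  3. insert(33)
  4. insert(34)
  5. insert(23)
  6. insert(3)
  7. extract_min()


insert(34) -> [34]
insert(2) -> [2, 34]
insert(33) -> [2, 34, 33]
insert(34) -> [2, 34, 33, 34]
insert(23) -> [2, 23, 33, 34, 34]
insert(3) -> [2, 23, 3, 34, 34, 33]
extract_min()->2, [3, 23, 33, 34, 34]

Final heap: [3, 23, 33, 34, 34]


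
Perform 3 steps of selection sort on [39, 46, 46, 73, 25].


Initial: [39, 46, 46, 73, 25]
Step 1: min=25 at 4
  Swap: [25, 46, 46, 73, 39]
Step 2: min=39 at 4
  Swap: [25, 39, 46, 73, 46]
Step 3: min=46 at 2
  Swap: [25, 39, 46, 73, 46]

After 3 steps: [25, 39, 46, 73, 46]


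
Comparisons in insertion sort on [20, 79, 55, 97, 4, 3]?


Algorithm: insertion sort
Input: [20, 79, 55, 97, 4, 3]
Sorted: [3, 4, 20, 55, 79, 97]

13


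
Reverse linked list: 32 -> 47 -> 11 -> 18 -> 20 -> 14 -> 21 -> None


Step 1: curr=32, set curr.next=prev(None) | reversed so far: 32
Step 2: curr=47, set curr.next=prev(32) | reversed so far: 47 -> 32
Step 3: curr=11, set curr.next=prev(47) | reversed so far: 11 -> 47 -> 32
Step 4: curr=18, set curr.next=prev(11) | reversed so far: 18 -> 11 -> 47 -> 32
Step 5: curr=20, set curr.next=prev(18) | reversed so far: 20 -> 18 -> 11 -> 47 -> 32
Step 6: curr=14, set curr.next=prev(20) | reversed so far: 14 -> 20 -> 18 -> 11 -> 47 -> 32
Step 7: curr=21, set curr.next=prev(14) | reversed so far: 21 -> 14 -> 20 -> 18 -> 11 -> 47 -> 32

21 -> 14 -> 20 -> 18 -> 11 -> 47 -> 32 -> None


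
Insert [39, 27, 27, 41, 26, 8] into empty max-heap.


Insert 39: [39]
Insert 27: [39, 27]
Insert 27: [39, 27, 27]
Insert 41: [41, 39, 27, 27]
Insert 26: [41, 39, 27, 27, 26]
Insert 8: [41, 39, 27, 27, 26, 8]

Final heap: [41, 39, 27, 27, 26, 8]


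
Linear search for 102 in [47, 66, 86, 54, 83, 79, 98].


i=0: 47!=102
i=1: 66!=102
i=2: 86!=102
i=3: 54!=102
i=4: 83!=102
i=5: 79!=102
i=6: 98!=102

Not found, 7 comps


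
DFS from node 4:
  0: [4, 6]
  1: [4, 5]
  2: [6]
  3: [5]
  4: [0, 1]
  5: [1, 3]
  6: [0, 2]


Visit 4, push [1, 0]
Visit 0, push [6]
Visit 6, push [2]
Visit 2, push []
Visit 1, push [5]
Visit 5, push [3]
Visit 3, push []

DFS order: [4, 0, 6, 2, 1, 5, 3]


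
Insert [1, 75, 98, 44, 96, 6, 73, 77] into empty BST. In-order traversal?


Insert 1: root
Insert 75: R from 1
Insert 98: R from 1 -> R from 75
Insert 44: R from 1 -> L from 75
Insert 96: R from 1 -> R from 75 -> L from 98
Insert 6: R from 1 -> L from 75 -> L from 44
Insert 73: R from 1 -> L from 75 -> R from 44
Insert 77: R from 1 -> R from 75 -> L from 98 -> L from 96

In-order: [1, 6, 44, 73, 75, 77, 96, 98]


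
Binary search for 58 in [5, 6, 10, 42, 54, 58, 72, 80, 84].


Step 1: lo=0, hi=8, mid=4, val=54
Step 2: lo=5, hi=8, mid=6, val=72
Step 3: lo=5, hi=5, mid=5, val=58

Found at index 5


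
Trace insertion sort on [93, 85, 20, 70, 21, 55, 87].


Initial: [93, 85, 20, 70, 21, 55, 87]
Insert 85: [85, 93, 20, 70, 21, 55, 87]
Insert 20: [20, 85, 93, 70, 21, 55, 87]
Insert 70: [20, 70, 85, 93, 21, 55, 87]
Insert 21: [20, 21, 70, 85, 93, 55, 87]
Insert 55: [20, 21, 55, 70, 85, 93, 87]
Insert 87: [20, 21, 55, 70, 85, 87, 93]

Sorted: [20, 21, 55, 70, 85, 87, 93]


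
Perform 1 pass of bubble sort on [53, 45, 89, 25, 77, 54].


Initial: [53, 45, 89, 25, 77, 54]
Pass 1: [45, 53, 25, 77, 54, 89] (4 swaps)

After 1 pass: [45, 53, 25, 77, 54, 89]


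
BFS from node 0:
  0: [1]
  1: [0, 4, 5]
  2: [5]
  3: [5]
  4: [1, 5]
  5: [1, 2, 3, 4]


Visit 0, enqueue [1]
Visit 1, enqueue [4, 5]
Visit 4, enqueue []
Visit 5, enqueue [2, 3]
Visit 2, enqueue []
Visit 3, enqueue []

BFS order: [0, 1, 4, 5, 2, 3]


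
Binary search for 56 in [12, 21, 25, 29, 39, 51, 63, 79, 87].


Step 1: lo=0, hi=8, mid=4, val=39
Step 2: lo=5, hi=8, mid=6, val=63
Step 3: lo=5, hi=5, mid=5, val=51

Not found


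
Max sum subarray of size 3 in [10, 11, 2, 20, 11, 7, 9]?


[0:3]: 23
[1:4]: 33
[2:5]: 33
[3:6]: 38
[4:7]: 27

Max: 38 at [3:6]


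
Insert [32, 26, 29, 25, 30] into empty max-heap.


Insert 32: [32]
Insert 26: [32, 26]
Insert 29: [32, 26, 29]
Insert 25: [32, 26, 29, 25]
Insert 30: [32, 30, 29, 25, 26]

Final heap: [32, 30, 29, 25, 26]


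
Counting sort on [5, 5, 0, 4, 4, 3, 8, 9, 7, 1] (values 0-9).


Input: [5, 5, 0, 4, 4, 3, 8, 9, 7, 1]
Counts: [1, 1, 0, 1, 2, 2, 0, 1, 1, 1]

Sorted: [0, 1, 3, 4, 4, 5, 5, 7, 8, 9]


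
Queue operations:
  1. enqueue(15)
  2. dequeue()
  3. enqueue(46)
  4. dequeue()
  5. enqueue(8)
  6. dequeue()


enqueue(15) -> [15]
dequeue()->15, []
enqueue(46) -> [46]
dequeue()->46, []
enqueue(8) -> [8]
dequeue()->8, []

Final queue: []


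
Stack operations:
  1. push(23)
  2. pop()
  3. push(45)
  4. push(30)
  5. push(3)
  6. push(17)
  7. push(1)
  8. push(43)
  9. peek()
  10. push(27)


push(23) -> [23]
pop()->23, []
push(45) -> [45]
push(30) -> [45, 30]
push(3) -> [45, 30, 3]
push(17) -> [45, 30, 3, 17]
push(1) -> [45, 30, 3, 17, 1]
push(43) -> [45, 30, 3, 17, 1, 43]
peek()->43
push(27) -> [45, 30, 3, 17, 1, 43, 27]

Final stack: [45, 30, 3, 17, 1, 43, 27]


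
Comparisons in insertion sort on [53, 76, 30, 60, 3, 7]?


Algorithm: insertion sort
Input: [53, 76, 30, 60, 3, 7]
Sorted: [3, 7, 30, 53, 60, 76]

14


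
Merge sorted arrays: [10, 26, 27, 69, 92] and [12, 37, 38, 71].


Take 10 from A
Take 12 from B
Take 26 from A
Take 27 from A
Take 37 from B
Take 38 from B
Take 69 from A
Take 71 from B

Merged: [10, 12, 26, 27, 37, 38, 69, 71, 92]


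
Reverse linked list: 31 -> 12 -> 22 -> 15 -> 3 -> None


Step 1: curr=31, set curr.next=prev(None) | reversed so far: 31
Step 2: curr=12, set curr.next=prev(31) | reversed so far: 12 -> 31
Step 3: curr=22, set curr.next=prev(12) | reversed so far: 22 -> 12 -> 31
Step 4: curr=15, set curr.next=prev(22) | reversed so far: 15 -> 22 -> 12 -> 31
Step 5: curr=3, set curr.next=prev(15) | reversed so far: 3 -> 15 -> 22 -> 12 -> 31

3 -> 15 -> 22 -> 12 -> 31 -> None


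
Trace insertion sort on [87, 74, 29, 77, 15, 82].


Initial: [87, 74, 29, 77, 15, 82]
Insert 74: [74, 87, 29, 77, 15, 82]
Insert 29: [29, 74, 87, 77, 15, 82]
Insert 77: [29, 74, 77, 87, 15, 82]
Insert 15: [15, 29, 74, 77, 87, 82]
Insert 82: [15, 29, 74, 77, 82, 87]

Sorted: [15, 29, 74, 77, 82, 87]


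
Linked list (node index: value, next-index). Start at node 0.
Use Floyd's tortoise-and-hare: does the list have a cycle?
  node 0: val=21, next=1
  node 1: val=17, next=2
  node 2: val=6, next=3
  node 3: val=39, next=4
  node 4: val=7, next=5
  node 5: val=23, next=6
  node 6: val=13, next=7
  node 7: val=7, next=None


Floyd's tortoise (slow, +1) and hare (fast, +2):
  init: slow=0, fast=0
  step 1: slow=1, fast=2
  step 2: slow=2, fast=4
  step 3: slow=3, fast=6
  step 4: fast 6->7->None, no cycle

Cycle: no


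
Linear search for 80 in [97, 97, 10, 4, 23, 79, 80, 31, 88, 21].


i=0: 97!=80
i=1: 97!=80
i=2: 10!=80
i=3: 4!=80
i=4: 23!=80
i=5: 79!=80
i=6: 80==80 found!

Found at 6, 7 comps


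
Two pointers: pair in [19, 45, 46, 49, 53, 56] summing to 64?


lo=0(19)+hi=5(56)=75
lo=0(19)+hi=4(53)=72
lo=0(19)+hi=3(49)=68
lo=0(19)+hi=2(46)=65
lo=0(19)+hi=1(45)=64

Yes: 19+45=64


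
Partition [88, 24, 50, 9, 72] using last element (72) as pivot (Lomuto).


Pivot: 72
  24 <= 72: swap -> [24, 88, 50, 9, 72]
  50 <= 72: swap -> [24, 50, 88, 9, 72]
  9 <= 72: swap -> [24, 50, 9, 88, 72]
Place pivot at 3: [24, 50, 9, 72, 88]

Partitioned: [24, 50, 9, 72, 88]


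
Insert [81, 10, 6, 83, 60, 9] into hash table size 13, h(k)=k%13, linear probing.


Insert 81: h=3 -> slot 3
Insert 10: h=10 -> slot 10
Insert 6: h=6 -> slot 6
Insert 83: h=5 -> slot 5
Insert 60: h=8 -> slot 8
Insert 9: h=9 -> slot 9

Table: [None, None, None, 81, None, 83, 6, None, 60, 9, 10, None, None]


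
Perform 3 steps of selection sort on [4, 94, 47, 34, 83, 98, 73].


Initial: [4, 94, 47, 34, 83, 98, 73]
Step 1: min=4 at 0
  Swap: [4, 94, 47, 34, 83, 98, 73]
Step 2: min=34 at 3
  Swap: [4, 34, 47, 94, 83, 98, 73]
Step 3: min=47 at 2
  Swap: [4, 34, 47, 94, 83, 98, 73]

After 3 steps: [4, 34, 47, 94, 83, 98, 73]


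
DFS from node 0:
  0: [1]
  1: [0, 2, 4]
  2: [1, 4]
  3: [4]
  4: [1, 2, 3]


Visit 0, push [1]
Visit 1, push [4, 2]
Visit 2, push [4]
Visit 4, push [3]
Visit 3, push []

DFS order: [0, 1, 2, 4, 3]


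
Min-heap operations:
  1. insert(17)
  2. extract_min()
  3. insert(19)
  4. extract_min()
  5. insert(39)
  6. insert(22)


insert(17) -> [17]
extract_min()->17, []
insert(19) -> [19]
extract_min()->19, []
insert(39) -> [39]
insert(22) -> [22, 39]

Final heap: [22, 39]


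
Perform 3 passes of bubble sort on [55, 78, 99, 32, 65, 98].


Initial: [55, 78, 99, 32, 65, 98]
Pass 1: [55, 78, 32, 65, 98, 99] (3 swaps)
Pass 2: [55, 32, 65, 78, 98, 99] (2 swaps)
Pass 3: [32, 55, 65, 78, 98, 99] (1 swaps)

After 3 passes: [32, 55, 65, 78, 98, 99]


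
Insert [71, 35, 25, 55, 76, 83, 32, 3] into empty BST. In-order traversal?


Insert 71: root
Insert 35: L from 71
Insert 25: L from 71 -> L from 35
Insert 55: L from 71 -> R from 35
Insert 76: R from 71
Insert 83: R from 71 -> R from 76
Insert 32: L from 71 -> L from 35 -> R from 25
Insert 3: L from 71 -> L from 35 -> L from 25

In-order: [3, 25, 32, 35, 55, 71, 76, 83]


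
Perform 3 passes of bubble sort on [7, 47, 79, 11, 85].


Initial: [7, 47, 79, 11, 85]
Pass 1: [7, 47, 11, 79, 85] (1 swaps)
Pass 2: [7, 11, 47, 79, 85] (1 swaps)
Pass 3: [7, 11, 47, 79, 85] (0 swaps)

After 3 passes: [7, 11, 47, 79, 85]


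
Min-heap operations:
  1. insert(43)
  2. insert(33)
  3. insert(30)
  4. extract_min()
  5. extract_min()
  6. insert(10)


insert(43) -> [43]
insert(33) -> [33, 43]
insert(30) -> [30, 43, 33]
extract_min()->30, [33, 43]
extract_min()->33, [43]
insert(10) -> [10, 43]

Final heap: [10, 43]


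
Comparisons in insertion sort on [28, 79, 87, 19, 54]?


Algorithm: insertion sort
Input: [28, 79, 87, 19, 54]
Sorted: [19, 28, 54, 79, 87]

8


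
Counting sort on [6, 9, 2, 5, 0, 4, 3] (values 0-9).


Input: [6, 9, 2, 5, 0, 4, 3]
Counts: [1, 0, 1, 1, 1, 1, 1, 0, 0, 1]

Sorted: [0, 2, 3, 4, 5, 6, 9]


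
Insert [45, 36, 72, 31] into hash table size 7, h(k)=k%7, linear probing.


Insert 45: h=3 -> slot 3
Insert 36: h=1 -> slot 1
Insert 72: h=2 -> slot 2
Insert 31: h=3, 1 probes -> slot 4

Table: [None, 36, 72, 45, 31, None, None]


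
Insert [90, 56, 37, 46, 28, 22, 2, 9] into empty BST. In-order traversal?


Insert 90: root
Insert 56: L from 90
Insert 37: L from 90 -> L from 56
Insert 46: L from 90 -> L from 56 -> R from 37
Insert 28: L from 90 -> L from 56 -> L from 37
Insert 22: L from 90 -> L from 56 -> L from 37 -> L from 28
Insert 2: L from 90 -> L from 56 -> L from 37 -> L from 28 -> L from 22
Insert 9: L from 90 -> L from 56 -> L from 37 -> L from 28 -> L from 22 -> R from 2

In-order: [2, 9, 22, 28, 37, 46, 56, 90]


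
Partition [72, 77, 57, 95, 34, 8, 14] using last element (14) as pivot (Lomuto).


Pivot: 14
  8 <= 14: swap -> [8, 77, 57, 95, 34, 72, 14]
Place pivot at 1: [8, 14, 57, 95, 34, 72, 77]

Partitioned: [8, 14, 57, 95, 34, 72, 77]


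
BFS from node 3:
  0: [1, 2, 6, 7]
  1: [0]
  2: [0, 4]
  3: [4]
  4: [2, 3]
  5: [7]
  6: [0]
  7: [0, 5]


Visit 3, enqueue [4]
Visit 4, enqueue [2]
Visit 2, enqueue [0]
Visit 0, enqueue [1, 6, 7]
Visit 1, enqueue []
Visit 6, enqueue []
Visit 7, enqueue [5]
Visit 5, enqueue []

BFS order: [3, 4, 2, 0, 1, 6, 7, 5]


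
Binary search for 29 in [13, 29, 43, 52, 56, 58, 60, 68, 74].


Step 1: lo=0, hi=8, mid=4, val=56
Step 2: lo=0, hi=3, mid=1, val=29

Found at index 1


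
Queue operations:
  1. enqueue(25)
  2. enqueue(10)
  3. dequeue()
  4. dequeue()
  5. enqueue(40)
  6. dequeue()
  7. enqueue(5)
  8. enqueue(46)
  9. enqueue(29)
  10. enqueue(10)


enqueue(25) -> [25]
enqueue(10) -> [25, 10]
dequeue()->25, [10]
dequeue()->10, []
enqueue(40) -> [40]
dequeue()->40, []
enqueue(5) -> [5]
enqueue(46) -> [5, 46]
enqueue(29) -> [5, 46, 29]
enqueue(10) -> [5, 46, 29, 10]

Final queue: [5, 46, 29, 10]


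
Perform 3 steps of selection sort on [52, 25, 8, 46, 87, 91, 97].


Initial: [52, 25, 8, 46, 87, 91, 97]
Step 1: min=8 at 2
  Swap: [8, 25, 52, 46, 87, 91, 97]
Step 2: min=25 at 1
  Swap: [8, 25, 52, 46, 87, 91, 97]
Step 3: min=46 at 3
  Swap: [8, 25, 46, 52, 87, 91, 97]

After 3 steps: [8, 25, 46, 52, 87, 91, 97]


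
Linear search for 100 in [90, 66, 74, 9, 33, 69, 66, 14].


i=0: 90!=100
i=1: 66!=100
i=2: 74!=100
i=3: 9!=100
i=4: 33!=100
i=5: 69!=100
i=6: 66!=100
i=7: 14!=100

Not found, 8 comps


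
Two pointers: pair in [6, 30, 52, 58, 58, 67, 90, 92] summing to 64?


lo=0(6)+hi=7(92)=98
lo=0(6)+hi=6(90)=96
lo=0(6)+hi=5(67)=73
lo=0(6)+hi=4(58)=64

Yes: 6+58=64


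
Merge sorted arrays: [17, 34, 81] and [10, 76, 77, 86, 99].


Take 10 from B
Take 17 from A
Take 34 from A
Take 76 from B
Take 77 from B
Take 81 from A

Merged: [10, 17, 34, 76, 77, 81, 86, 99]


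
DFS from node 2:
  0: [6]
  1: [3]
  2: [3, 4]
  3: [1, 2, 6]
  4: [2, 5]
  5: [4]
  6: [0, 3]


Visit 2, push [4, 3]
Visit 3, push [6, 1]
Visit 1, push []
Visit 6, push [0]
Visit 0, push []
Visit 4, push [5]
Visit 5, push []

DFS order: [2, 3, 1, 6, 0, 4, 5]


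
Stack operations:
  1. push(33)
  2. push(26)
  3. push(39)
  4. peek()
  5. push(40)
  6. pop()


push(33) -> [33]
push(26) -> [33, 26]
push(39) -> [33, 26, 39]
peek()->39
push(40) -> [33, 26, 39, 40]
pop()->40, [33, 26, 39]

Final stack: [33, 26, 39]


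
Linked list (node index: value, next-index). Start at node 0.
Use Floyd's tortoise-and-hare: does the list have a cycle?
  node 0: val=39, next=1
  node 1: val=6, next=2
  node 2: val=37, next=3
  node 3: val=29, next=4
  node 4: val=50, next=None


Floyd's tortoise (slow, +1) and hare (fast, +2):
  init: slow=0, fast=0
  step 1: slow=1, fast=2
  step 2: slow=2, fast=4
  step 3: fast -> None, no cycle

Cycle: no


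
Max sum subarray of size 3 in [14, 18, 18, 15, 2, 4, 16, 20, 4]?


[0:3]: 50
[1:4]: 51
[2:5]: 35
[3:6]: 21
[4:7]: 22
[5:8]: 40
[6:9]: 40

Max: 51 at [1:4]


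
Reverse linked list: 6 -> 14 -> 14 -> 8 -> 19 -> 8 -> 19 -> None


Step 1: curr=6, set curr.next=prev(None) | reversed so far: 6
Step 2: curr=14, set curr.next=prev(6) | reversed so far: 14 -> 6
Step 3: curr=14, set curr.next=prev(14) | reversed so far: 14 -> 14 -> 6
Step 4: curr=8, set curr.next=prev(14) | reversed so far: 8 -> 14 -> 14 -> 6
Step 5: curr=19, set curr.next=prev(8) | reversed so far: 19 -> 8 -> 14 -> 14 -> 6
Step 6: curr=8, set curr.next=prev(19) | reversed so far: 8 -> 19 -> 8 -> 14 -> 14 -> 6
Step 7: curr=19, set curr.next=prev(8) | reversed so far: 19 -> 8 -> 19 -> 8 -> 14 -> 14 -> 6

19 -> 8 -> 19 -> 8 -> 14 -> 14 -> 6 -> None


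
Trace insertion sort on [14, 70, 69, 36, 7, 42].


Initial: [14, 70, 69, 36, 7, 42]
Insert 70: [14, 70, 69, 36, 7, 42]
Insert 69: [14, 69, 70, 36, 7, 42]
Insert 36: [14, 36, 69, 70, 7, 42]
Insert 7: [7, 14, 36, 69, 70, 42]
Insert 42: [7, 14, 36, 42, 69, 70]

Sorted: [7, 14, 36, 42, 69, 70]


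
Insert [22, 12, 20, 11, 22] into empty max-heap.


Insert 22: [22]
Insert 12: [22, 12]
Insert 20: [22, 12, 20]
Insert 11: [22, 12, 20, 11]
Insert 22: [22, 22, 20, 11, 12]

Final heap: [22, 22, 20, 11, 12]


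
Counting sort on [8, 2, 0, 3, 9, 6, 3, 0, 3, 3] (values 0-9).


Input: [8, 2, 0, 3, 9, 6, 3, 0, 3, 3]
Counts: [2, 0, 1, 4, 0, 0, 1, 0, 1, 1]

Sorted: [0, 0, 2, 3, 3, 3, 3, 6, 8, 9]


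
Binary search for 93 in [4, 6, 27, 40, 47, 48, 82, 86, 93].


Step 1: lo=0, hi=8, mid=4, val=47
Step 2: lo=5, hi=8, mid=6, val=82
Step 3: lo=7, hi=8, mid=7, val=86
Step 4: lo=8, hi=8, mid=8, val=93

Found at index 8


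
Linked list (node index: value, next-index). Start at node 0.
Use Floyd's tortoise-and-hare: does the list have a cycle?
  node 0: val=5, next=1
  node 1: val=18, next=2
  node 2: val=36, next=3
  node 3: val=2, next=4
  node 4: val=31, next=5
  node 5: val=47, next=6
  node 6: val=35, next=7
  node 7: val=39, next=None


Floyd's tortoise (slow, +1) and hare (fast, +2):
  init: slow=0, fast=0
  step 1: slow=1, fast=2
  step 2: slow=2, fast=4
  step 3: slow=3, fast=6
  step 4: fast 6->7->None, no cycle

Cycle: no


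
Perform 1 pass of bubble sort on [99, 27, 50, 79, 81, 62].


Initial: [99, 27, 50, 79, 81, 62]
Pass 1: [27, 50, 79, 81, 62, 99] (5 swaps)

After 1 pass: [27, 50, 79, 81, 62, 99]


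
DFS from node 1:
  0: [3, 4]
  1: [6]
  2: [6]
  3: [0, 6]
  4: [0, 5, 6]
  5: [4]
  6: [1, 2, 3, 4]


Visit 1, push [6]
Visit 6, push [4, 3, 2]
Visit 2, push []
Visit 3, push [0]
Visit 0, push [4]
Visit 4, push [5]
Visit 5, push []

DFS order: [1, 6, 2, 3, 0, 4, 5]


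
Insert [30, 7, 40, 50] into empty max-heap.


Insert 30: [30]
Insert 7: [30, 7]
Insert 40: [40, 7, 30]
Insert 50: [50, 40, 30, 7]

Final heap: [50, 40, 30, 7]


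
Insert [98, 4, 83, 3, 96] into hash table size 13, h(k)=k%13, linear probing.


Insert 98: h=7 -> slot 7
Insert 4: h=4 -> slot 4
Insert 83: h=5 -> slot 5
Insert 3: h=3 -> slot 3
Insert 96: h=5, 1 probes -> slot 6

Table: [None, None, None, 3, 4, 83, 96, 98, None, None, None, None, None]


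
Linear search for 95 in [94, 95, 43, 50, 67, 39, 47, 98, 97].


i=0: 94!=95
i=1: 95==95 found!

Found at 1, 2 comps


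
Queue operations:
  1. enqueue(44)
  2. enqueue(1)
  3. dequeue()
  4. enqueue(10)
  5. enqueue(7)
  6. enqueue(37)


enqueue(44) -> [44]
enqueue(1) -> [44, 1]
dequeue()->44, [1]
enqueue(10) -> [1, 10]
enqueue(7) -> [1, 10, 7]
enqueue(37) -> [1, 10, 7, 37]

Final queue: [1, 10, 7, 37]


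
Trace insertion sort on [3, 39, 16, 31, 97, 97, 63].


Initial: [3, 39, 16, 31, 97, 97, 63]
Insert 39: [3, 39, 16, 31, 97, 97, 63]
Insert 16: [3, 16, 39, 31, 97, 97, 63]
Insert 31: [3, 16, 31, 39, 97, 97, 63]
Insert 97: [3, 16, 31, 39, 97, 97, 63]
Insert 97: [3, 16, 31, 39, 97, 97, 63]
Insert 63: [3, 16, 31, 39, 63, 97, 97]

Sorted: [3, 16, 31, 39, 63, 97, 97]


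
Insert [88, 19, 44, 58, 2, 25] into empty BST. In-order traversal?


Insert 88: root
Insert 19: L from 88
Insert 44: L from 88 -> R from 19
Insert 58: L from 88 -> R from 19 -> R from 44
Insert 2: L from 88 -> L from 19
Insert 25: L from 88 -> R from 19 -> L from 44

In-order: [2, 19, 25, 44, 58, 88]


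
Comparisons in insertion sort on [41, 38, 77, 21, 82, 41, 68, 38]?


Algorithm: insertion sort
Input: [41, 38, 77, 21, 82, 41, 68, 38]
Sorted: [21, 38, 38, 41, 41, 68, 77, 82]

18


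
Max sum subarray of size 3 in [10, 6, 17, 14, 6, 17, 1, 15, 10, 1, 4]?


[0:3]: 33
[1:4]: 37
[2:5]: 37
[3:6]: 37
[4:7]: 24
[5:8]: 33
[6:9]: 26
[7:10]: 26
[8:11]: 15

Max: 37 at [1:4]


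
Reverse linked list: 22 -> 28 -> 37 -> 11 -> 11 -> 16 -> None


Step 1: curr=22, set curr.next=prev(None) | reversed so far: 22
Step 2: curr=28, set curr.next=prev(22) | reversed so far: 28 -> 22
Step 3: curr=37, set curr.next=prev(28) | reversed so far: 37 -> 28 -> 22
Step 4: curr=11, set curr.next=prev(37) | reversed so far: 11 -> 37 -> 28 -> 22
Step 5: curr=11, set curr.next=prev(11) | reversed so far: 11 -> 11 -> 37 -> 28 -> 22
Step 6: curr=16, set curr.next=prev(11) | reversed so far: 16 -> 11 -> 11 -> 37 -> 28 -> 22

16 -> 11 -> 11 -> 37 -> 28 -> 22 -> None


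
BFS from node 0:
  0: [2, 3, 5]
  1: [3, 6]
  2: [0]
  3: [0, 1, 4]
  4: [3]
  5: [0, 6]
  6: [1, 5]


Visit 0, enqueue [2, 3, 5]
Visit 2, enqueue []
Visit 3, enqueue [1, 4]
Visit 5, enqueue [6]
Visit 1, enqueue []
Visit 4, enqueue []
Visit 6, enqueue []

BFS order: [0, 2, 3, 5, 1, 4, 6]


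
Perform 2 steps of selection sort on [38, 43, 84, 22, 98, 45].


Initial: [38, 43, 84, 22, 98, 45]
Step 1: min=22 at 3
  Swap: [22, 43, 84, 38, 98, 45]
Step 2: min=38 at 3
  Swap: [22, 38, 84, 43, 98, 45]

After 2 steps: [22, 38, 84, 43, 98, 45]


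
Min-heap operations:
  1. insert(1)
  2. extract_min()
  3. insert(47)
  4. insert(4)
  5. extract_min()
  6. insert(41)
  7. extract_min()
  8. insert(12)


insert(1) -> [1]
extract_min()->1, []
insert(47) -> [47]
insert(4) -> [4, 47]
extract_min()->4, [47]
insert(41) -> [41, 47]
extract_min()->41, [47]
insert(12) -> [12, 47]

Final heap: [12, 47]


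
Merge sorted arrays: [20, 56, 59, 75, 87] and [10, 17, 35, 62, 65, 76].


Take 10 from B
Take 17 from B
Take 20 from A
Take 35 from B
Take 56 from A
Take 59 from A
Take 62 from B
Take 65 from B
Take 75 from A
Take 76 from B

Merged: [10, 17, 20, 35, 56, 59, 62, 65, 75, 76, 87]


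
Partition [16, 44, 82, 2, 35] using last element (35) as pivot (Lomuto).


Pivot: 35
  16 <= 35: advance i (no swap)
  2 <= 35: swap -> [16, 2, 82, 44, 35]
Place pivot at 2: [16, 2, 35, 44, 82]

Partitioned: [16, 2, 35, 44, 82]


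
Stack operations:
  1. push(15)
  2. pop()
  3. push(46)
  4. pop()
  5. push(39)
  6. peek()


push(15) -> [15]
pop()->15, []
push(46) -> [46]
pop()->46, []
push(39) -> [39]
peek()->39

Final stack: [39]


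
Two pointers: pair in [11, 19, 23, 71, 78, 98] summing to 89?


lo=0(11)+hi=5(98)=109
lo=0(11)+hi=4(78)=89

Yes: 11+78=89


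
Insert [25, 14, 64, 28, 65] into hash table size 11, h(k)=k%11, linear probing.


Insert 25: h=3 -> slot 3
Insert 14: h=3, 1 probes -> slot 4
Insert 64: h=9 -> slot 9
Insert 28: h=6 -> slot 6
Insert 65: h=10 -> slot 10

Table: [None, None, None, 25, 14, None, 28, None, None, 64, 65]


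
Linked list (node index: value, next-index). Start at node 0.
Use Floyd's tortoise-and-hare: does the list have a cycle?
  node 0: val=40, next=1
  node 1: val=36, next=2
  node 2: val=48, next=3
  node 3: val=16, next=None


Floyd's tortoise (slow, +1) and hare (fast, +2):
  init: slow=0, fast=0
  step 1: slow=1, fast=2
  step 2: fast 2->3->None, no cycle

Cycle: no


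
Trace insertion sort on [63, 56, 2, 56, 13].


Initial: [63, 56, 2, 56, 13]
Insert 56: [56, 63, 2, 56, 13]
Insert 2: [2, 56, 63, 56, 13]
Insert 56: [2, 56, 56, 63, 13]
Insert 13: [2, 13, 56, 56, 63]

Sorted: [2, 13, 56, 56, 63]


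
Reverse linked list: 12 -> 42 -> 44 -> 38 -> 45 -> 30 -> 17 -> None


Step 1: curr=12, set curr.next=prev(None) | reversed so far: 12
Step 2: curr=42, set curr.next=prev(12) | reversed so far: 42 -> 12
Step 3: curr=44, set curr.next=prev(42) | reversed so far: 44 -> 42 -> 12
Step 4: curr=38, set curr.next=prev(44) | reversed so far: 38 -> 44 -> 42 -> 12
Step 5: curr=45, set curr.next=prev(38) | reversed so far: 45 -> 38 -> 44 -> 42 -> 12
Step 6: curr=30, set curr.next=prev(45) | reversed so far: 30 -> 45 -> 38 -> 44 -> 42 -> 12
Step 7: curr=17, set curr.next=prev(30) | reversed so far: 17 -> 30 -> 45 -> 38 -> 44 -> 42 -> 12

17 -> 30 -> 45 -> 38 -> 44 -> 42 -> 12 -> None


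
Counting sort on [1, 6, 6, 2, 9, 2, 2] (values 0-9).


Input: [1, 6, 6, 2, 9, 2, 2]
Counts: [0, 1, 3, 0, 0, 0, 2, 0, 0, 1]

Sorted: [1, 2, 2, 2, 6, 6, 9]


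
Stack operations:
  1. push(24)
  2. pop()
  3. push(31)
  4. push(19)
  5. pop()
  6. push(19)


push(24) -> [24]
pop()->24, []
push(31) -> [31]
push(19) -> [31, 19]
pop()->19, [31]
push(19) -> [31, 19]

Final stack: [31, 19]


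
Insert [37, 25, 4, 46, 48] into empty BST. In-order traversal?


Insert 37: root
Insert 25: L from 37
Insert 4: L from 37 -> L from 25
Insert 46: R from 37
Insert 48: R from 37 -> R from 46

In-order: [4, 25, 37, 46, 48]


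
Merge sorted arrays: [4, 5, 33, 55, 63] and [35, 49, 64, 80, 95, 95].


Take 4 from A
Take 5 from A
Take 33 from A
Take 35 from B
Take 49 from B
Take 55 from A
Take 63 from A

Merged: [4, 5, 33, 35, 49, 55, 63, 64, 80, 95, 95]


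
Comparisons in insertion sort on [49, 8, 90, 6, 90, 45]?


Algorithm: insertion sort
Input: [49, 8, 90, 6, 90, 45]
Sorted: [6, 8, 45, 49, 90, 90]

10


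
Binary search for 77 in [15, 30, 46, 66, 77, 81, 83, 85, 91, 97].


Step 1: lo=0, hi=9, mid=4, val=77

Found at index 4


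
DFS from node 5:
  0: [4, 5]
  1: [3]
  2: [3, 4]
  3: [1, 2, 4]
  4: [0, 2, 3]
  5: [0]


Visit 5, push [0]
Visit 0, push [4]
Visit 4, push [3, 2]
Visit 2, push [3]
Visit 3, push [1]
Visit 1, push []

DFS order: [5, 0, 4, 2, 3, 1]


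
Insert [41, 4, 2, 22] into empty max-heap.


Insert 41: [41]
Insert 4: [41, 4]
Insert 2: [41, 4, 2]
Insert 22: [41, 22, 2, 4]

Final heap: [41, 22, 2, 4]


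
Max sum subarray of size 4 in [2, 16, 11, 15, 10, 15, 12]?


[0:4]: 44
[1:5]: 52
[2:6]: 51
[3:7]: 52

Max: 52 at [1:5]


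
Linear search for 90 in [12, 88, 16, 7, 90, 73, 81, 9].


i=0: 12!=90
i=1: 88!=90
i=2: 16!=90
i=3: 7!=90
i=4: 90==90 found!

Found at 4, 5 comps


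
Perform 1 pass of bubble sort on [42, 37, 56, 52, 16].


Initial: [42, 37, 56, 52, 16]
Pass 1: [37, 42, 52, 16, 56] (3 swaps)

After 1 pass: [37, 42, 52, 16, 56]


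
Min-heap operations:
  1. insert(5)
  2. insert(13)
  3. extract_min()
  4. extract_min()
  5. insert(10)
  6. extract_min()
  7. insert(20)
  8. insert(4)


insert(5) -> [5]
insert(13) -> [5, 13]
extract_min()->5, [13]
extract_min()->13, []
insert(10) -> [10]
extract_min()->10, []
insert(20) -> [20]
insert(4) -> [4, 20]

Final heap: [4, 20]


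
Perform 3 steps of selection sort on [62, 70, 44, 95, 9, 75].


Initial: [62, 70, 44, 95, 9, 75]
Step 1: min=9 at 4
  Swap: [9, 70, 44, 95, 62, 75]
Step 2: min=44 at 2
  Swap: [9, 44, 70, 95, 62, 75]
Step 3: min=62 at 4
  Swap: [9, 44, 62, 95, 70, 75]

After 3 steps: [9, 44, 62, 95, 70, 75]


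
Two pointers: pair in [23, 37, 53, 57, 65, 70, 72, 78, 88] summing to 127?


lo=0(23)+hi=8(88)=111
lo=1(37)+hi=8(88)=125
lo=2(53)+hi=8(88)=141
lo=2(53)+hi=7(78)=131
lo=2(53)+hi=6(72)=125
lo=3(57)+hi=6(72)=129
lo=3(57)+hi=5(70)=127

Yes: 57+70=127


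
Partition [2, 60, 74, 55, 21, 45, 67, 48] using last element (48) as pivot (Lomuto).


Pivot: 48
  2 <= 48: advance i (no swap)
  21 <= 48: swap -> [2, 21, 74, 55, 60, 45, 67, 48]
  45 <= 48: swap -> [2, 21, 45, 55, 60, 74, 67, 48]
Place pivot at 3: [2, 21, 45, 48, 60, 74, 67, 55]

Partitioned: [2, 21, 45, 48, 60, 74, 67, 55]


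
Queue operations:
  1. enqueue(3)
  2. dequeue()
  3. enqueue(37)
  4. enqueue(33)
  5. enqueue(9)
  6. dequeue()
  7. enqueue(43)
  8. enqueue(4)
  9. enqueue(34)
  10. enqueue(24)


enqueue(3) -> [3]
dequeue()->3, []
enqueue(37) -> [37]
enqueue(33) -> [37, 33]
enqueue(9) -> [37, 33, 9]
dequeue()->37, [33, 9]
enqueue(43) -> [33, 9, 43]
enqueue(4) -> [33, 9, 43, 4]
enqueue(34) -> [33, 9, 43, 4, 34]
enqueue(24) -> [33, 9, 43, 4, 34, 24]

Final queue: [33, 9, 43, 4, 34, 24]


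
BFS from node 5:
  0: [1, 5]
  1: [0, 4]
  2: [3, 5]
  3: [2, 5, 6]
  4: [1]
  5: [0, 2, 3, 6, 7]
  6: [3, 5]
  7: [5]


Visit 5, enqueue [0, 2, 3, 6, 7]
Visit 0, enqueue [1]
Visit 2, enqueue []
Visit 3, enqueue []
Visit 6, enqueue []
Visit 7, enqueue []
Visit 1, enqueue [4]
Visit 4, enqueue []

BFS order: [5, 0, 2, 3, 6, 7, 1, 4]


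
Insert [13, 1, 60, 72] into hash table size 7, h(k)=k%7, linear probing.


Insert 13: h=6 -> slot 6
Insert 1: h=1 -> slot 1
Insert 60: h=4 -> slot 4
Insert 72: h=2 -> slot 2

Table: [None, 1, 72, None, 60, None, 13]


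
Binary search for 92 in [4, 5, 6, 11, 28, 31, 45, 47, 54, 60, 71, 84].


Step 1: lo=0, hi=11, mid=5, val=31
Step 2: lo=6, hi=11, mid=8, val=54
Step 3: lo=9, hi=11, mid=10, val=71
Step 4: lo=11, hi=11, mid=11, val=84

Not found


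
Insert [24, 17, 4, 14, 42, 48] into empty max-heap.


Insert 24: [24]
Insert 17: [24, 17]
Insert 4: [24, 17, 4]
Insert 14: [24, 17, 4, 14]
Insert 42: [42, 24, 4, 14, 17]
Insert 48: [48, 24, 42, 14, 17, 4]

Final heap: [48, 24, 42, 14, 17, 4]


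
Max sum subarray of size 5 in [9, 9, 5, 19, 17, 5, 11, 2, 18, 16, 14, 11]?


[0:5]: 59
[1:6]: 55
[2:7]: 57
[3:8]: 54
[4:9]: 53
[5:10]: 52
[6:11]: 61
[7:12]: 61

Max: 61 at [6:11]


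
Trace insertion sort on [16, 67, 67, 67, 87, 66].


Initial: [16, 67, 67, 67, 87, 66]
Insert 67: [16, 67, 67, 67, 87, 66]
Insert 67: [16, 67, 67, 67, 87, 66]
Insert 67: [16, 67, 67, 67, 87, 66]
Insert 87: [16, 67, 67, 67, 87, 66]
Insert 66: [16, 66, 67, 67, 67, 87]

Sorted: [16, 66, 67, 67, 67, 87]


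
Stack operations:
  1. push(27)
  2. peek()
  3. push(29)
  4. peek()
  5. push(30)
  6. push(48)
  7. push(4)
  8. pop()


push(27) -> [27]
peek()->27
push(29) -> [27, 29]
peek()->29
push(30) -> [27, 29, 30]
push(48) -> [27, 29, 30, 48]
push(4) -> [27, 29, 30, 48, 4]
pop()->4, [27, 29, 30, 48]

Final stack: [27, 29, 30, 48]


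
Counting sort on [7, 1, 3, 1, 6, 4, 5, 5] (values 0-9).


Input: [7, 1, 3, 1, 6, 4, 5, 5]
Counts: [0, 2, 0, 1, 1, 2, 1, 1, 0, 0]

Sorted: [1, 1, 3, 4, 5, 5, 6, 7]


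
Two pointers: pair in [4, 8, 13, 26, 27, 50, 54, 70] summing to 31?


lo=0(4)+hi=7(70)=74
lo=0(4)+hi=6(54)=58
lo=0(4)+hi=5(50)=54
lo=0(4)+hi=4(27)=31

Yes: 4+27=31


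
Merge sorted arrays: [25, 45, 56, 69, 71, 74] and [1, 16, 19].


Take 1 from B
Take 16 from B
Take 19 from B

Merged: [1, 16, 19, 25, 45, 56, 69, 71, 74]


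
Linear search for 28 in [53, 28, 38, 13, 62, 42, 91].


i=0: 53!=28
i=1: 28==28 found!

Found at 1, 2 comps


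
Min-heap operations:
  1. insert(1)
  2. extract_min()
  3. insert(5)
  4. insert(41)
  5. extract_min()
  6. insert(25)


insert(1) -> [1]
extract_min()->1, []
insert(5) -> [5]
insert(41) -> [5, 41]
extract_min()->5, [41]
insert(25) -> [25, 41]

Final heap: [25, 41]


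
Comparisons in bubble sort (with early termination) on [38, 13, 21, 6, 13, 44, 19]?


Algorithm: bubble sort (with early termination)
Input: [38, 13, 21, 6, 13, 44, 19]
Sorted: [6, 13, 13, 19, 21, 38, 44]

18


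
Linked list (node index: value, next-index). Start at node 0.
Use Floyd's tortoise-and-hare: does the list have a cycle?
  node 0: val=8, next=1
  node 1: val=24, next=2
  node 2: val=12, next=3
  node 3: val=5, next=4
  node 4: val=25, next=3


Floyd's tortoise (slow, +1) and hare (fast, +2):
  init: slow=0, fast=0
  step 1: slow=1, fast=2
  step 2: slow=2, fast=4
  step 3: slow=3, fast=4
  step 4: slow=4, fast=4
  slow == fast at node 4: cycle detected

Cycle: yes


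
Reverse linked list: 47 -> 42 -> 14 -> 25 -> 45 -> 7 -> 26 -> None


Step 1: curr=47, set curr.next=prev(None) | reversed so far: 47
Step 2: curr=42, set curr.next=prev(47) | reversed so far: 42 -> 47
Step 3: curr=14, set curr.next=prev(42) | reversed so far: 14 -> 42 -> 47
Step 4: curr=25, set curr.next=prev(14) | reversed so far: 25 -> 14 -> 42 -> 47
Step 5: curr=45, set curr.next=prev(25) | reversed so far: 45 -> 25 -> 14 -> 42 -> 47
Step 6: curr=7, set curr.next=prev(45) | reversed so far: 7 -> 45 -> 25 -> 14 -> 42 -> 47
Step 7: curr=26, set curr.next=prev(7) | reversed so far: 26 -> 7 -> 45 -> 25 -> 14 -> 42 -> 47

26 -> 7 -> 45 -> 25 -> 14 -> 42 -> 47 -> None
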